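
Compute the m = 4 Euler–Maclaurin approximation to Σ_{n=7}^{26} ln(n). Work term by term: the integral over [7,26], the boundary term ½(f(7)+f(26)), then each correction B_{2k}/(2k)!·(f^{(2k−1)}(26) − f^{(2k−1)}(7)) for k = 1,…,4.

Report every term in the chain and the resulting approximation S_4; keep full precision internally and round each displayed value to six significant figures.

∫_7^26 ln(x) dx evaluates to 52.0891.
Endpoint term: (f(7) + f(26))/2 = (1.94591 + 3.25810)/2 = 2.60200.
Running total after boundary: 54.6911.
Correction k=1: B_{2}/2! · (f^{(1)}(26) − f^{(1)}(7)) = 1/12 · (0.0384615 − 0.142857) = -0.00869963.
Running total after k=1: 54.6824.
Correction k=2: B_{4}/4! · (f^{(3)}(26) − f^{(3)}(7)) = −1/720 · (0.000113792 − 0.00583090) = 7.94043e-06.
Running total after k=2: 54.6825.
Correction k=3: B_{6}/6! · (f^{(5)}(26) − f^{(5)}(7)) = 1/30240 · (2.01997e-06 − 0.00142798) = -4.71546e-08.
Running total after k=3: 54.6825.
Correction k=4: B_{8}/8! · (f^{(7)}(26) − f^{(7)}(7)) = −1/1209600 · (8.96436e-08 − 0.000874271) = 7.22703e-10.

S_4 ≈ 54.6825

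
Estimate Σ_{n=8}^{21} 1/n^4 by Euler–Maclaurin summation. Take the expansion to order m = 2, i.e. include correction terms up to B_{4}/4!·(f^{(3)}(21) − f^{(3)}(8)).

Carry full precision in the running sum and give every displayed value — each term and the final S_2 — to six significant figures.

The integral term ∫_8^21 1/x^4 dx = 0.000615048.
Endpoint term: (f(8) + f(21))/2 = (0.000244141 + 5.14189e-06)/2 = 0.000124641.
So far: 0.000739690.
Order-1 term: 1/12 · (-9.79408e-07 − (-0.000122070)) = 1.00909e-05.
After k=1: 0.000749781.
Order-2 term: −1/720 · (-6.66264e-08 − (-5.72205e-05)) = -7.93803e-08.

S_2 ≈ 0.000749701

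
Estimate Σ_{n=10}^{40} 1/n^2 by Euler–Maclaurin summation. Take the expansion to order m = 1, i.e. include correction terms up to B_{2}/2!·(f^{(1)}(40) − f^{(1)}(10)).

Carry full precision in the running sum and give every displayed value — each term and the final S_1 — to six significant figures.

S_1 ≈ 0.0804766

Integral: ∫_10^40 1/x^2 dx = 0.0750000.
½[f(10) + f(40)] = ½[0.0100000 + 0.000625000] = 0.00531250.
Integral + boundary = 0.0803125.
Order-1 term: 1/12 · (-3.12500e-05 − (-0.00200000)) = 0.000164063.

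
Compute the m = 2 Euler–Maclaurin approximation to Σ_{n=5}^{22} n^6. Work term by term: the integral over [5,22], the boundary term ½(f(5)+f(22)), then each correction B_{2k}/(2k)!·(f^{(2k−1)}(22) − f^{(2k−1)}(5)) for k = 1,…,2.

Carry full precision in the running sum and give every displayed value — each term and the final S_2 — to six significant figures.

The integral term ∫_5^22 x^6 dx = 3.56326e+08.
Endpoint term: (f(5) + f(22))/2 = (15625.0 + 1.13380e+08)/2 = 5.66978e+07.
So far: 4.13023e+08.
Correction k=1: B_{2}/2! · (f^{(1)}(22) − f^{(1)}(5)) = 1/12 · (3.09218e+07 − 18750.0) = 2.57525e+06.
Partial sum through k=1: 4.15599e+08.
Correction k=2: B_{4}/4! · (f^{(3)}(22) − f^{(3)}(5)) = −1/720 · (1.27776e+06 − 15000.0) = -1753.83.

S_2 ≈ 4.15597e+08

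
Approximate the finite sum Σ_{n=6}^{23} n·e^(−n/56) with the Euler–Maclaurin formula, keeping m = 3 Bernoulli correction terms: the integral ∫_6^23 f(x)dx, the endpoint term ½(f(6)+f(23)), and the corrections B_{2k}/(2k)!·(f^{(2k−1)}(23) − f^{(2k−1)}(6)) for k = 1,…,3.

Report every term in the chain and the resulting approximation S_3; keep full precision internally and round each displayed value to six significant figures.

∫_6^23 x·e^(−x/56) dx evaluates to 185.343.
½[f(6) + f(23)] = ½[5.39038 + 15.2531] = 10.3217.
So far: 195.665.
k=1: B_{2}/(2)! × [f^{(1)}(23) − f^{(1)}(6)] = 1/12 × (0.390800 − 0.802140) = -0.0342783.
After k=1: 195.631.
k=2: B_{4}/(4)! × [f^{(3)}(23) − f^{(3)}(6)] = −1/720 × (0.000547562 − 0.000828742) = 3.90528e-07.
After k=2: 195.631.
k=3: B_{6}/(6)! × [f^{(5)}(23) − f^{(5)}(6)] = 1/30240 × (3.09472e-07 − 4.46971e-07) = -4.54689e-12.

S_3 ≈ 195.631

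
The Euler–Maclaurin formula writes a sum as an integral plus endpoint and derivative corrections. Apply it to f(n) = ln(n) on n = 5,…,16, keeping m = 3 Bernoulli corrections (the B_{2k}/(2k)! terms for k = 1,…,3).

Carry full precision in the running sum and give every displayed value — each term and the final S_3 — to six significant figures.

∫_5^16 ln(x) dx evaluates to 25.3142.
Boundary: ½(f(5) + f(16)) = ½(1.60944 + 2.77259) = 2.19101.
Integral + boundary = 27.5052.
k=1: B_{2}/(2)! × [f^{(1)}(16) − f^{(1)}(5)] = 1/12 × (0.0625000 − 0.200000) = -0.0114583.
After k=1: 27.4938.
k=2: B_{4}/(4)! × [f^{(3)}(16) − f^{(3)}(5)] = −1/720 × (0.000488281 − 0.0160000) = 2.15441e-05.
After k=2: 27.4938.
k=3: B_{6}/(6)! × [f^{(5)}(16) − f^{(5)}(5)] = 1/30240 × (2.28882e-05 − 0.00768000) = -2.53211e-07.

S_3 ≈ 27.4938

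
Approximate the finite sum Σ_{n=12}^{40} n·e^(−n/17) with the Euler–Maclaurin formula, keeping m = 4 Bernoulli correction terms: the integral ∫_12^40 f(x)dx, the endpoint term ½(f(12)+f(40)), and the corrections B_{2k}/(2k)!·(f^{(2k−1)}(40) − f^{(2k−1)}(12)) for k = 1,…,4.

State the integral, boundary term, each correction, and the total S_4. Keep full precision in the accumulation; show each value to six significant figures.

S_4 ≈ 156.080

The integral term ∫_12^40 x·e^(−x/17) dx = 151.239.
Boundary: ½(f(12) + f(40)) = ½(5.92407 + 3.80356) = 4.86382.
Running total after boundary: 156.103.
Correction k=1: B_{2}/2! · (f^{(1)}(40) − f^{(1)}(12)) = 1/12 · (-0.128650 − 0.145198) = -0.0228207.
Partial sum through k=1: 156.080.
Correction k=2: B_{4}/4! · (f^{(3)}(40) − f^{(3)}(12)) = −1/720 · (0.000212900 − 0.00391884) = 5.14713e-06.
Partial sum through k=2: 156.080.
Correction k=3: B_{6}/6! · (f^{(5)}(40) − f^{(5)}(12)) = 1/30240 · (3.01369e-06 − 2.53815e-05) = -7.39677e-10.
Partial sum through k=3: 156.080.
Correction k=4: B_{8}/8! · (f^{(7)}(40) − f^{(7)}(12)) = −1/1209600 · (1.83069e-08 − 1.28730e-07) = 9.12891e-14.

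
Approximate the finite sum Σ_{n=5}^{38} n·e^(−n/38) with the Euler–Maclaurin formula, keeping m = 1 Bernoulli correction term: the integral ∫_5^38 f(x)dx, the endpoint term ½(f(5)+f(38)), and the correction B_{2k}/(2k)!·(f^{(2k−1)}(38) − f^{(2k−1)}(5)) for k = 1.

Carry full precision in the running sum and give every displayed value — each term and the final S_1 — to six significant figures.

S_1 ≈ 379.226

The integral term ∫_5^38 x·e^(−x/38) dx = 370.108.
Endpoint term: (f(5) + f(38))/2 = (4.38355 + 13.9794)/2 = 9.18148.
So far: 379.290.
Order-1 term: 1/12 · (0.00000 − 0.761353) = -0.0634461.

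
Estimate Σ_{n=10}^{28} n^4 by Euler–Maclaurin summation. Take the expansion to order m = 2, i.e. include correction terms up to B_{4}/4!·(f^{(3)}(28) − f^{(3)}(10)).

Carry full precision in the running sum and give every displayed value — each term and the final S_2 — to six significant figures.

The integral term ∫_10^28 x^4 dx = 3.42207e+06.
Endpoint term: (f(10) + f(28))/2 = (10000.0 + 614656)/2 = 312328.
So far: 3.73440e+06.
Order-1 term: 1/12 · (87808.0 − 4000.00) = 6984.00.
Partial sum through k=1: 3.74139e+06.
Order-2 term: −1/720 · (672.000 − 240.000) = -0.600000.

S_2 ≈ 3.74138e+06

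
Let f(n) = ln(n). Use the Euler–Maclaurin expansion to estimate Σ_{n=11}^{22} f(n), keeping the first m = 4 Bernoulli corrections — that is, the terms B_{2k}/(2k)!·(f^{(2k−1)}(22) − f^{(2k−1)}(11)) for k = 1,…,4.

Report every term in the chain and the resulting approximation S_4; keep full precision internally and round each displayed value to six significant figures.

∫_11^22 ln(x) dx evaluates to 30.6261.
Endpoint term: (f(11) + f(22))/2 = (2.39790 + 3.09104)/2 = 2.74447.
Integral + boundary = 33.3706.
k=1: B_{2}/(2)! × [f^{(1)}(22) − f^{(1)}(11)] = 1/12 × (0.0454545 − 0.0909091) = -0.00378788.
After k=1: 33.3668.
k=2: B_{4}/(4)! × [f^{(3)}(22) − f^{(3)}(11)] = −1/720 × (0.000187829 − 0.00150263) = 1.82611e-06.
After k=2: 33.3668.
k=3: B_{6}/(6)! × [f^{(5)}(22) − f^{(5)}(11)] = 1/30240 × (4.65691e-06 − 0.000149021) = -4.77395e-09.
After k=3: 33.3668.
k=4: B_{8}/(8)! × [f^{(7)}(22) − f^{(7)}(11)] = −1/1209600 × (2.88651e-07 − 3.69474e-05) = 3.03065e-11.

S_4 ≈ 33.3668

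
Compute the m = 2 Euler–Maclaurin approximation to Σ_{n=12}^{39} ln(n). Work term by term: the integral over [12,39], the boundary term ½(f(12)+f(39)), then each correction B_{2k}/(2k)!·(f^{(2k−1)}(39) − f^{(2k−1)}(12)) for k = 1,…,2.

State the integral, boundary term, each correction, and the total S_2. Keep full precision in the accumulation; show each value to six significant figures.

S_2 ≈ 89.1295

The integral term ∫_12^39 ln(x) dx = 86.0600.
Boundary: ½(f(12) + f(39)) = ½(2.48491 + 3.66356) = 3.07423.
So far: 89.1343.
k=1: B_{2}/(2)! × [f^{(1)}(39) − f^{(1)}(12)] = 1/12 × (0.0256410 − 0.0833333) = -0.00480769.
Running total after k=1: 89.1295.
k=2: B_{4}/(4)! × [f^{(3)}(39) − f^{(3)}(12)] = −1/720 × (3.37160e-05 − 0.00115741) = 1.56068e-06.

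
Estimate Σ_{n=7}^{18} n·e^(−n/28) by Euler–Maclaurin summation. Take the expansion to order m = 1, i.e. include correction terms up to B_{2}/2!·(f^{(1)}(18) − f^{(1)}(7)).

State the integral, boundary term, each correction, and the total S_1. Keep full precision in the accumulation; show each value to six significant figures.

∫_7^18 x·e^(−x/28) dx evaluates to 86.0098.
Endpoint term: (f(7) + f(18))/2 = (5.45161 + 9.46418)/2 = 7.45789.
So far: 93.4677.
Correction k=1: B_{2}/2! · (f^{(1)}(18) − f^{(1)}(7)) = 1/12 · (0.187781 − 0.584101) = -0.0330266.

S_1 ≈ 93.4347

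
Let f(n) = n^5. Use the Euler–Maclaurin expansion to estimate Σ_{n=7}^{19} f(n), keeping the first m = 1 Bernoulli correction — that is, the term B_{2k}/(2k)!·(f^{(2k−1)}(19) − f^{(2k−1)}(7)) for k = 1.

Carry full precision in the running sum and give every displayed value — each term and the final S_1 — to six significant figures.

S_1 ≈ 9.12112e+06

Integral: ∫_7^19 x^5 dx = 7.82137e+06.
Boundary: ½(f(7) + f(19)) = ½(16807.0 + 2.47610e+06) = 1.24645e+06.
Integral + boundary = 9.06782e+06.
Correction k=1: B_{2}/2! · (f^{(1)}(19) − f^{(1)}(7)) = 1/12 · (651605 − 12005.0) = 53300.0.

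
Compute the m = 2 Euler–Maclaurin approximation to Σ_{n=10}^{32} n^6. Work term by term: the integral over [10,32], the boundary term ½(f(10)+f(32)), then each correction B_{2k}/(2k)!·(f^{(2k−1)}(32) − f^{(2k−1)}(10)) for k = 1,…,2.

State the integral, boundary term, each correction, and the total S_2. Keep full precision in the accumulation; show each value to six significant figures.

S_2 ≈ 5.46120e+09

∫_10^32 x^6 dx evaluates to 4.90711e+09.
Boundary: ½(f(10) + f(32)) = ½(1.00000e+06 + 1.07374e+09) = 5.37371e+08.
Running total after boundary: 5.44448e+09.
k=1: B_{2}/(2)! × [f^{(1)}(32) − f^{(1)}(10)] = 1/12 × (2.01327e+08 − 600000) = 1.67272e+07.
Partial sum through k=1: 5.46120e+09.
k=2: B_{4}/(4)! × [f^{(3)}(32) − f^{(3)}(10)] = −1/720 × (3.93216e+06 − 120000) = -5294.67.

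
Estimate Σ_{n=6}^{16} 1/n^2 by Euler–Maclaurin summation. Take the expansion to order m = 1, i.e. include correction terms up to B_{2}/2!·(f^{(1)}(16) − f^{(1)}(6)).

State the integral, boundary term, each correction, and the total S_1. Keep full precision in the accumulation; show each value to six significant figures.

S_1 ≈ 0.120740

Integral: ∫_6^16 1/x^2 dx = 0.104167.
Boundary: ½(f(6) + f(16)) = ½(0.0277778 + 0.00390625) = 0.0158420.
So far: 0.120009.
Order-1 term: 1/12 · (-0.000488281 − (-0.00925926)) = 0.000730915.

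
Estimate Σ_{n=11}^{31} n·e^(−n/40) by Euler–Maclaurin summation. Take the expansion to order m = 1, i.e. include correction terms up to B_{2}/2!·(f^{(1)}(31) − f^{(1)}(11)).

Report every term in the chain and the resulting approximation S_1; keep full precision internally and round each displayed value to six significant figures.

The integral term ∫_11^31 x·e^(−x/40) dx = 241.128.
Endpoint term: (f(11) + f(31))/2 = (8.35529 + 14.2818)/2 = 11.3186.
Running total after boundary: 252.447.
Order-1 term: 1/12 · (0.103658 − 0.550690) = -0.0372526.

S_1 ≈ 252.410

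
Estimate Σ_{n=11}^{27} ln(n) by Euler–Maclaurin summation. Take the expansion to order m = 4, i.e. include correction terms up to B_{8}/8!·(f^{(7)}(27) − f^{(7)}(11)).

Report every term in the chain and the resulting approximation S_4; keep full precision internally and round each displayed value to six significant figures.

The integral term ∫_11^27 ln(x) dx = 46.6107.
Endpoint term: (f(11) + f(27))/2 = (2.39790 + 3.29584)/2 = 2.84687.
Integral + boundary = 49.4576.
Correction k=1: B_{2}/2! · (f^{(1)}(27) − f^{(1)}(11)) = 1/12 · (0.0370370 − 0.0909091) = -0.00448934.
Running total after k=1: 49.4531.
Correction k=2: B_{4}/4! · (f^{(3)}(27) − f^{(3)}(11)) = −1/720 · (0.000101611 − 0.00150263) = 1.94586e-06.
Running total after k=2: 49.4531.
Correction k=3: B_{6}/6! · (f^{(5)}(27) − f^{(5)}(11)) = 1/30240 · (1.67260e-06 − 0.000149021) = -4.87264e-09.
Running total after k=3: 49.4531.
Correction k=4: B_{8}/8! · (f^{(7)}(27) − f^{(7)}(11)) = −1/1209600 · (6.88313e-08 − 3.69474e-05) = 3.04882e-11.

S_4 ≈ 49.4531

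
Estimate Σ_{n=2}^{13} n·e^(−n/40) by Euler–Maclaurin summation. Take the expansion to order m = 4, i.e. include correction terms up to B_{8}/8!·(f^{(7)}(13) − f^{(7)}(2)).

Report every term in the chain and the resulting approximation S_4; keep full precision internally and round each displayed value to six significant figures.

Integral: ∫_2^13 x·e^(−x/40) dx = 66.3074.
Boundary: ½(f(2) + f(13)) = ½(1.90246 + 9.39286) = 5.64766.
Running total after boundary: 71.9551.
Order-1 term: 1/12 · (0.487706 − 0.903668) = -0.0346635.
After k=1: 71.9204.
Order-2 term: −1/720 · (0.00120798 − 0.00175383) = 7.58130e-07.
After k=2: 71.9204.
Order-3 term: 1/30240 · (1.31946e-06 − 1.83929e-06) = -1.71902e-11.
After k=3: 71.9204.
Order-4 term: −1/1209600 · (1.17746e-09 − 1.61402e-09) = 3.60918e-16.

S_4 ≈ 71.9204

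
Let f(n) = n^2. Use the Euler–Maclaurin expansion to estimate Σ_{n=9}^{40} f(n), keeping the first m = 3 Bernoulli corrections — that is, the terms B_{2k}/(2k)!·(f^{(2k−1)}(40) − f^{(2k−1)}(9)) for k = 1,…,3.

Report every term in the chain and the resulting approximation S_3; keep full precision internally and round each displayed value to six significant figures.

The integral term ∫_9^40 x^2 dx = 21090.3.
Endpoint term: (f(9) + f(40))/2 = (81.0000 + 1600.00)/2 = 840.500.
Running total after boundary: 21930.8.
Correction k=1: B_{2}/2! · (f^{(1)}(40) − f^{(1)}(9)) = 1/12 · (80.0000 − 18.0000) = 5.16667.
After k=1: 21936.0.
Correction k=2: B_{4}/4! · (f^{(3)}(40) − f^{(3)}(9)) = −1/720 · (0.00000 − 0.00000) = 0.00000.
After k=2: 21936.0.
Correction k=3: B_{6}/6! · (f^{(5)}(40) − f^{(5)}(9)) = 1/30240 · (0.00000 − 0.00000) = 0.00000.

S_3 ≈ 21936.0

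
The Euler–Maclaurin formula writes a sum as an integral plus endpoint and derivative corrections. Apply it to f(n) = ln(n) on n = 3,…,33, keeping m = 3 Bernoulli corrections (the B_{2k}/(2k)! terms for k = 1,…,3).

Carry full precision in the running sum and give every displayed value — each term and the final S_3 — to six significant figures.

S_3 ≈ 84.3613

∫_3^33 ln(x) dx evaluates to 82.0889.
Endpoint term: (f(3) + f(33))/2 = (1.09861 + 3.49651)/2 = 2.29756.
Integral + boundary = 84.3865.
Order-1 term: 1/12 · (0.0303030 − 0.333333) = -0.0252525.
After k=1: 84.3612.
Order-2 term: −1/720 · (5.56529e-05 − 0.0740741) = 0.000102803.
After k=2: 84.3613.
Order-3 term: 1/30240 · (6.13256e-07 − 0.0987654) = -3.26603e-06.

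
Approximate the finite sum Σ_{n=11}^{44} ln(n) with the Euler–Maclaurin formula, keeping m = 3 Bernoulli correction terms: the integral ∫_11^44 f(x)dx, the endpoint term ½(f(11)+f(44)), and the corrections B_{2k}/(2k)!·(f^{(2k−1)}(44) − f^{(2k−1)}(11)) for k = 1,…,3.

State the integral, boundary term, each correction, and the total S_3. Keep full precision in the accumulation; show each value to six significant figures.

S_3 ≈ 110.213

The integral term ∫_11^44 ln(x) dx = 107.127.
½[f(11) + f(44)] = ½[2.39790 + 3.78419] = 3.09104.
Integral + boundary = 110.219.
Correction k=1: B_{2}/2! · (f^{(1)}(44) − f^{(1)}(11)) = 1/12 · (0.0227273 − 0.0909091) = -0.00568182.
After k=1: 110.213.
Correction k=2: B_{4}/4! · (f^{(3)}(44) − f^{(3)}(11)) = −1/720 · (2.34786e-05 − 0.00150263) = 2.05438e-06.
After k=2: 110.213.
Correction k=3: B_{6}/6! · (f^{(5)}(44) − f^{(5)}(11)) = 1/30240 · (1.45528e-07 − 0.000149021) = -4.92313e-09.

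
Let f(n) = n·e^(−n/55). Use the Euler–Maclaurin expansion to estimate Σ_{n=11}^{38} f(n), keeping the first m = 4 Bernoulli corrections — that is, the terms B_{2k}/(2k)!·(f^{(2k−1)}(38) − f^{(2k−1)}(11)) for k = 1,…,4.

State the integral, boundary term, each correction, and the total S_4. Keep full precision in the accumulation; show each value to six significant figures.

∫_11^38 x·e^(−x/55) dx evaluates to 408.762.
Endpoint term: (f(11) + f(38))/2 = (9.00604 + 19.0426)/2 = 14.0243.
Running total after boundary: 422.787.
Correction k=1: B_{2}/2! · (f^{(1)}(38) − f^{(1)}(11)) = 1/12 · (0.154892 − 0.654985) = -0.0416744.
After k=1: 422.745.
Correction k=2: B_{4}/4! · (f^{(3)}(38) − f^{(3)}(11)) = −1/720 · (0.000382523 − 0.000757833) = 5.21264e-07.
After k=2: 422.745.
Correction k=3: B_{6}/6! · (f^{(5)}(38) − f^{(5)}(11)) = 1/30240 · (2.35981e-07 − 4.29469e-07) = -6.39841e-12.
After k=3: 422.745.
Correction k=4: B_{8}/8! · (f^{(7)}(38) − f^{(7)}(11)) = −1/1209600 · (1.14217e-10 − 2.01129e-10) = 7.18511e-17.

S_4 ≈ 422.745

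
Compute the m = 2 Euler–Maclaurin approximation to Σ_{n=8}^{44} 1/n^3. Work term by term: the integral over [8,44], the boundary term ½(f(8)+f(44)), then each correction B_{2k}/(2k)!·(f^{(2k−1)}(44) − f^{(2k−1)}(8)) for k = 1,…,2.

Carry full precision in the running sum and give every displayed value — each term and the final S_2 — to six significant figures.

The integral term ∫_8^44 1/x^3 dx = 0.00755424.
Boundary: ½(f(8) + f(44)) = ½(0.00195312 + 1.17393e-05) = 0.000982432.
So far: 0.00853667.
Order-1 term: 1/12 · (-8.00406e-07 − (-0.000732422)) = 6.09685e-05.
Running total after k=1: 0.00859764.
Order-2 term: −1/720 · (-8.26866e-09 − (-0.000228882)) = -3.17880e-07.

S_2 ≈ 0.00859732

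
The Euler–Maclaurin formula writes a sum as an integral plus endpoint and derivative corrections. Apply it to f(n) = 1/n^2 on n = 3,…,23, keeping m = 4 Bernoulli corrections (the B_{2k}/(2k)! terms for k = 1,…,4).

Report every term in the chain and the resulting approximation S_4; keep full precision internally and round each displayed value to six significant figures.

S_4 ≈ 0.352387

Integral: ∫_3^23 1/x^2 dx = 0.289855.
Boundary: ½(f(3) + f(23)) = ½(0.111111 + 0.00189036) = 0.0565007.
Integral + boundary = 0.346356.
k=1: B_{2}/(2)! × [f^{(1)}(23) − f^{(1)}(3)] = 1/12 × (-0.000164379 − (-0.0740741)) = 0.00615914.
Running total after k=1: 0.352515.
k=2: B_{4}/(4)! × [f^{(3)}(23) − f^{(3)}(3)] = −1/720 × (-3.72883e-06 − (-0.0987654)) = -0.000137169.
Running total after k=2: 0.352378.
k=3: B_{6}/(6)! × [f^{(5)}(23) − f^{(5)}(3)] = 1/30240 × (-2.11465e-07 − (-0.329218)) = 1.08868e-05.
Running total after k=3: 0.352389.
k=4: B_{8}/(8)! × [f^{(7)}(23) − f^{(7)}(3)] = −1/1209600 × (-2.23857e-08 − (-2.04847)) = -1.69351e-06.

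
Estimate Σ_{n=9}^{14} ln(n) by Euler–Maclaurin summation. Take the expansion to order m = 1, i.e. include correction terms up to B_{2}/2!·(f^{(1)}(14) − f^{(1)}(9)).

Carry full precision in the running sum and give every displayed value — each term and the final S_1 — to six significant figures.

S_1 ≈ 14.5866

∫_9^14 ln(x) dx evaluates to 12.1718.
½[f(9) + f(14)] = ½[2.19722 + 2.63906] = 2.41814.
So far: 14.5899.
Correction k=1: B_{2}/2! · (f^{(1)}(14) − f^{(1)}(9)) = 1/12 · (0.0714286 − 0.111111) = -0.00330688.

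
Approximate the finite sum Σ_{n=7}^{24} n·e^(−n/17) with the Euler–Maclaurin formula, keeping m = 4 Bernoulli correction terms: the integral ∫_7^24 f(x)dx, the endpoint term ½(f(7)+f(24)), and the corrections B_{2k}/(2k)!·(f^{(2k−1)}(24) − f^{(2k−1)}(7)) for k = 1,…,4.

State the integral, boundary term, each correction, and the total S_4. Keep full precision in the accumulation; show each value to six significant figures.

The integral term ∫_7^24 x·e^(−x/17) dx = 100.424.
Boundary: ½(f(7) + f(24)) = ½(4.63736 + 5.84911) = 5.24323.
So far: 105.667.
Correction k=1: B_{2}/2! · (f^{(1)}(24) − f^{(1)}(7)) = 1/12 · (-0.100352 − 0.389694) = -0.0408372.
Partial sum through k=1: 105.626.
Correction k=2: B_{4}/4! · (f^{(3)}(24) − f^{(3)}(7)) = −1/720 · (0.00133935 − 0.00593306) = 6.38015e-06.
Partial sum through k=2: 105.626.
Correction k=3: B_{6}/6! · (f^{(5)}(24) − f^{(5)}(7)) = 1/30240 · (1.04704e-05 − 3.63934e-05) = -8.57242e-10.
Partial sum through k=3: 105.626.
Correction k=4: B_{8}/8! · (f^{(7)}(24) − f^{(7)}(7)) = −1/1209600 · (5.64234e-08 − 1.80821e-07) = 1.02842e-13.

S_4 ≈ 105.626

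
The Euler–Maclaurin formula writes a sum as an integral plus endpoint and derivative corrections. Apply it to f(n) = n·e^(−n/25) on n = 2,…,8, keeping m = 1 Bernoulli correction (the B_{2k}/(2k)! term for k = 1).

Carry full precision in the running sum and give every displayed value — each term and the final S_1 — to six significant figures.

∫_2^8 x·e^(−x/25) dx evaluates to 24.0306.
Endpoint term: (f(2) + f(8))/2 = (1.84623 + 5.80919)/2 = 3.82771.
Running total after boundary: 27.8583.
k=1: B_{2}/(2)! × [f^{(1)}(8) − f^{(1)}(2)] = 1/12 × (0.493781 − 0.849267) = -0.0296238.

S_1 ≈ 27.8287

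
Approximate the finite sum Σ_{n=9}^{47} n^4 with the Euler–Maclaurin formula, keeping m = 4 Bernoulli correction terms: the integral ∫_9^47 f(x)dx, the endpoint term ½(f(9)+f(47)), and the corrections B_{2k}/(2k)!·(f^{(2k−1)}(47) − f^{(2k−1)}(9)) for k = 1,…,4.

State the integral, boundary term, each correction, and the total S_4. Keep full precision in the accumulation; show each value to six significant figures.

S_4 ≈ 4.83347e+07

Integral: ∫_9^47 x^4 dx = 4.58572e+07.
½[f(9) + f(47)] = ½[6561.00 + 4.87968e+06] = 2.44312e+06.
Integral + boundary = 4.83003e+07.
k=1: B_{2}/(2)! × [f^{(1)}(47) − f^{(1)}(9)] = 1/12 × (415292 − 2916.00) = 34364.7.
After k=1: 4.83347e+07.
k=2: B_{4}/(4)! × [f^{(3)}(47) − f^{(3)}(9)] = −1/720 × (1128.00 − 216.000) = -1.26667.
After k=2: 4.83347e+07.
k=3: B_{6}/(6)! × [f^{(5)}(47) − f^{(5)}(9)] = 1/30240 × (0.00000 − 0.00000) = 0.00000.
After k=3: 4.83347e+07.
k=4: B_{8}/(8)! × [f^{(7)}(47) − f^{(7)}(9)] = −1/1209600 × (0.00000 − 0.00000) = 0.00000.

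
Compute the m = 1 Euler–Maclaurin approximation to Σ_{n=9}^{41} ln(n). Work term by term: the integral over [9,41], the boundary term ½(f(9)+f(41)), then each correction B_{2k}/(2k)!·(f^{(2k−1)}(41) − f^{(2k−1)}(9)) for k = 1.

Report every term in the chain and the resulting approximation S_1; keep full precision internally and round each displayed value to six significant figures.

S_1 ≈ 103.430

The integral term ∫_9^41 ln(x) dx = 100.481.
½[f(9) + f(41)] = ½[2.19722 + 3.71357] = 2.95540.
Integral + boundary = 103.437.
Correction k=1: B_{2}/2! · (f^{(1)}(41) − f^{(1)}(9)) = 1/12 · (0.0243902 − 0.111111) = -0.00722674.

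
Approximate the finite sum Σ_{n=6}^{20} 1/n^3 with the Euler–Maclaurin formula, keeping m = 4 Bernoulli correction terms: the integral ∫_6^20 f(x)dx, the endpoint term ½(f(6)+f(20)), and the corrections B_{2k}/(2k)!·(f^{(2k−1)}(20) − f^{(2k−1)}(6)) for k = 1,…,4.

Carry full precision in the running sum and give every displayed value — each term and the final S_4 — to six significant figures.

∫_6^20 1/x^3 dx evaluates to 0.0126389.
Boundary: ½(f(6) + f(20)) = ½(0.00462963 + 0.000125000) = 0.00237731.
Running total after boundary: 0.0150162.
Correction k=1: B_{2}/2! · (f^{(1)}(20) − f^{(1)}(6)) = 1/12 · (-1.87500e-05 − (-0.00231481)) = 0.000191339.
After k=1: 0.0152075.
Correction k=2: B_{4}/4! · (f^{(3)}(20) − f^{(3)}(6)) = −1/720 · (-9.37500e-07 − (-0.00128601)) = -1.78482e-06.
After k=2: 0.0152058.
Correction k=3: B_{6}/6! · (f^{(5)}(20) − f^{(5)}(6)) = 1/30240 · (-9.84375e-08 − (-0.00150034)) = 4.96113e-08.
After k=3: 0.0152058.
Correction k=4: B_{8}/8! · (f^{(7)}(20) − f^{(7)}(6)) = −1/1209600 · (-1.77188e-08 − (-0.00300069)) = -2.48071e-09.

S_4 ≈ 0.0152058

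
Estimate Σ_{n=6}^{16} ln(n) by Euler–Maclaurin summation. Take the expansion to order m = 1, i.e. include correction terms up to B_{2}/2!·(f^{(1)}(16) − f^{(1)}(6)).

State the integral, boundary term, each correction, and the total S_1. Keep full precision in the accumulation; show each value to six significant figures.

S_1 ≈ 25.8844

Integral: ∫_6^16 ln(x) dx = 23.6109.
Boundary: ½(f(6) + f(16)) = ½(1.79176 + 2.77259) = 2.28217.
Integral + boundary = 25.8930.
Order-1 term: 1/12 · (0.0625000 − 0.166667) = -0.00868056.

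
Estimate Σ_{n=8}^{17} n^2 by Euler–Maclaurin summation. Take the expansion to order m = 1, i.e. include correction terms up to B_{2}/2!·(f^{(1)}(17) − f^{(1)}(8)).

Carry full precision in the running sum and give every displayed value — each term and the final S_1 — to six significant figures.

Integral: ∫_8^17 x^2 dx = 1467.00.
Boundary: ½(f(8) + f(17)) = ½(64.0000 + 289.000) = 176.500.
Integral + boundary = 1643.50.
Correction k=1: B_{2}/2! · (f^{(1)}(17) − f^{(1)}(8)) = 1/12 · (34.0000 − 16.0000) = 1.50000.

S_1 ≈ 1645.00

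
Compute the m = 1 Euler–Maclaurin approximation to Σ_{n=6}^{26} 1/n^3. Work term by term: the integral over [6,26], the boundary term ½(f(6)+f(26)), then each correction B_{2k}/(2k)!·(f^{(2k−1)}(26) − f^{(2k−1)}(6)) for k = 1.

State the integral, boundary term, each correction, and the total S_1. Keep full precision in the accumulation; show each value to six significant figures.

Integral: ∫_6^26 1/x^3 dx = 0.0131492.
½[f(6) + f(26)] = ½[0.00462963 + 5.68958e-05] = 0.00234326.
Running total after boundary: 0.0154925.
k=1: B_{2}/(2)! × [f^{(1)}(26) − f^{(1)}(6)] = 1/12 × (-6.56490e-06 − (-0.00231481)) = 0.000192354.

S_1 ≈ 0.0156849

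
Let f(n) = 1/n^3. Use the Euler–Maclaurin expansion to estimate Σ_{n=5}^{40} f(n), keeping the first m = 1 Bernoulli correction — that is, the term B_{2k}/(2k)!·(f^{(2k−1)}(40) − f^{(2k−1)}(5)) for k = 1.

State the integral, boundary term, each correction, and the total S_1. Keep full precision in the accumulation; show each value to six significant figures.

S_1 ≈ 0.0240952

Integral: ∫_5^40 1/x^3 dx = 0.0196875.
½[f(5) + f(40)] = ½[0.00800000 + 1.56250e-05] = 0.00400781.
So far: 0.0236953.
Correction k=1: B_{2}/2! · (f^{(1)}(40) − f^{(1)}(5)) = 1/12 · (-1.17187e-06 − (-0.00480000)) = 0.000399902.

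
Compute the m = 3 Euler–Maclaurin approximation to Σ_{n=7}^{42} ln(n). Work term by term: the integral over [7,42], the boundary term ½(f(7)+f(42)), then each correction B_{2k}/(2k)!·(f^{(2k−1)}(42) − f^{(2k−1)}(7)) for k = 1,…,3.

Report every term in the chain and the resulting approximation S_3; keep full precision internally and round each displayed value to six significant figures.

The integral term ∫_7^42 ln(x) dx = 108.361.
Endpoint term: (f(7) + f(42))/2 = (1.94591 + 3.73767)/2 = 2.84179.
Running total after boundary: 111.203.
k=1: B_{2}/(2)! × [f^{(1)}(42) − f^{(1)}(7)] = 1/12 × (0.0238095 − 0.142857) = -0.00992063.
Partial sum through k=1: 111.193.
k=2: B_{4}/(4)! × [f^{(3)}(42) − f^{(3)}(7)] = −1/720 × (2.69949e-05 − 0.00583090) = 8.06098e-06.
Partial sum through k=2: 111.193.
k=3: B_{6}/(6)! × [f^{(5)}(42) − f^{(5)}(7)] = 1/30240 × (1.83639e-07 − 0.00142798) = -4.72154e-08.

S_3 ≈ 111.193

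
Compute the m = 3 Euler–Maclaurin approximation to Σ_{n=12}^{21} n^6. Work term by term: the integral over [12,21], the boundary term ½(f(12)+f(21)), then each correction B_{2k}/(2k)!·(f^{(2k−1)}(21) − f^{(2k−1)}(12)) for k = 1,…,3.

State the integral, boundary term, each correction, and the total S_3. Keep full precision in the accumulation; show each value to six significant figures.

Integral: ∫_12^21 x^6 dx = 2.52180e+08.
Boundary: ½(f(12) + f(21)) = ½(2.98598e+06 + 8.57661e+07) = 4.43761e+07.
So far: 2.96556e+08.
Order-1 term: 1/12 · (2.45046e+07 − 1.49299e+06) = 1.91763e+06.
Running total after k=1: 2.98473e+08.
Order-2 term: −1/720 · (1.11132e+06 − 207360) = -1255.50.
Running total after k=2: 2.98472e+08.
Order-3 term: 1/30240 · (15120.0 − 8640.00) = 0.214286.

S_3 ≈ 2.98472e+08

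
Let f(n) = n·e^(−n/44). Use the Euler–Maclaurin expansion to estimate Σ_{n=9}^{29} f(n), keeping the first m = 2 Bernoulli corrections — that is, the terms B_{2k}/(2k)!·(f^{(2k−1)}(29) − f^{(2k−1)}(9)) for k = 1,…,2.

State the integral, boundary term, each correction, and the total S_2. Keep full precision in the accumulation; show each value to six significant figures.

∫_9^29 x·e^(−x/44) dx evaluates to 238.985.
½[f(9) + f(29)] = ½[7.33516 + 15.0023] = 11.1687.
Running total after boundary: 250.154.
Order-1 term: 1/12 · (0.176360 − 0.648310) = -0.0393292.
Running total after k=1: 250.114.
Order-2 term: −1/720 · (0.000625518 − 0.00117683) = 7.65713e-07.

S_2 ≈ 250.114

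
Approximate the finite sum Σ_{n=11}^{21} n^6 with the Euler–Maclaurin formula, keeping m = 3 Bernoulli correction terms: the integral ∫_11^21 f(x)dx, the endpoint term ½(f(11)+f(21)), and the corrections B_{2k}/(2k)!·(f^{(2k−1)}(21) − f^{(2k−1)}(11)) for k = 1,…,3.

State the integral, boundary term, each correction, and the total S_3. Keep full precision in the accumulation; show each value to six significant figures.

The integral term ∫_11^21 x^6 dx = 2.54514e+08.
½[f(11) + f(21)] = ½[1.77156e+06 + 8.57661e+07] = 4.37688e+07.
Integral + boundary = 2.98283e+08.
Order-1 term: 1/12 · (2.45046e+07 − 966306) = 1.96152e+06.
After k=1: 3.00245e+08.
Order-2 term: −1/720 · (1.11132e+06 − 159720) = -1321.67.
After k=2: 3.00244e+08.
Order-3 term: 1/30240 · (15120.0 − 7920.00) = 0.238095.

S_3 ≈ 3.00244e+08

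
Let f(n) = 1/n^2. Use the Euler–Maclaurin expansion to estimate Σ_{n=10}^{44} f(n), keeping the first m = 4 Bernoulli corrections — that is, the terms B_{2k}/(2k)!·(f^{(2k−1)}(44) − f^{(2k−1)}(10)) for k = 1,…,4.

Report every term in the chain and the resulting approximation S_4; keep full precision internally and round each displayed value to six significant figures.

S_4 ≈ 0.0826954

Integral: ∫_10^44 1/x^2 dx = 0.0772727.
Boundary: ½(f(10) + f(44)) = ½(0.0100000 + 0.000516529) = 0.00525826.
Running total after boundary: 0.0825310.
Order-1 term: 1/12 · (-2.34786e-05 − (-0.00200000)) = 0.000164710.
After k=1: 0.0826957.
Order-2 term: −1/720 · (-1.45528e-07 − (-0.000240000)) = -3.33131e-07.
After k=2: 0.0826954.
Order-3 term: 1/30240 · (-2.25509e-09 − (-7.20000e-05)) = 2.38088e-09.
After k=3: 0.0826954.
Order-4 term: −1/1209600 · (-6.52299e-11 − (-4.03200e-05)) = -3.33333e-11.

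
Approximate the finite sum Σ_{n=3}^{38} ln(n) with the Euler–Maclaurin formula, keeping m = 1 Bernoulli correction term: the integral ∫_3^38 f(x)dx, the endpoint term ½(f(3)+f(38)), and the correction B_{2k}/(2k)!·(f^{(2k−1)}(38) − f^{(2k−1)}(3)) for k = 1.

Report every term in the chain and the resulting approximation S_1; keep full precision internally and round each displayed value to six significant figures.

S_1 ≈ 102.275

The integral term ∫_3^38 ln(x) dx = 99.9324.
½[f(3) + f(38)] = ½[1.09861 + 3.63759] = 2.36810.
Running total after boundary: 102.301.
Order-1 term: 1/12 · (0.0263158 − 0.333333) = -0.0255848.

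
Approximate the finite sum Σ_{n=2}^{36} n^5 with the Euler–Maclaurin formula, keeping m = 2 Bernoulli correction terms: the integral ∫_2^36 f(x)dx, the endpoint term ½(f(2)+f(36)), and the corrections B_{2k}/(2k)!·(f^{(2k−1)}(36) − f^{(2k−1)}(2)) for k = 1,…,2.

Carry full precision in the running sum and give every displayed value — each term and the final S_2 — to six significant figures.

S_2 ≈ 3.93730e+08

Integral: ∫_2^36 x^5 dx = 3.62797e+08.
Endpoint term: (f(2) + f(36))/2 = (32.0000 + 6.04662e+07)/2 = 3.02331e+07.
Running total after boundary: 3.93030e+08.
k=1: B_{2}/(2)! × [f^{(1)}(36) − f^{(1)}(2)] = 1/12 × (8.39808e+06 − 80.0000) = 699833.
Partial sum through k=1: 3.93730e+08.
k=2: B_{4}/(4)! × [f^{(3)}(36) − f^{(3)}(2)] = −1/720 × (77760.0 − 240.000) = -107.667.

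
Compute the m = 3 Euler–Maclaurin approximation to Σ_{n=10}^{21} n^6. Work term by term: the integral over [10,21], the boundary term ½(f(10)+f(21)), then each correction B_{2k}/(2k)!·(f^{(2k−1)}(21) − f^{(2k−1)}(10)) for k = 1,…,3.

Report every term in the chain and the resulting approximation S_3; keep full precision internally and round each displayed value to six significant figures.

The integral term ∫_10^21 x^6 dx = 2.55870e+08.
Endpoint term: (f(10) + f(21))/2 = (1.00000e+06 + 8.57661e+07)/2 = 4.33831e+07.
Running total after boundary: 2.99253e+08.
Correction k=1: B_{2}/2! · (f^{(1)}(21) − f^{(1)}(10)) = 1/12 · (2.45046e+07 − 600000) = 1.99205e+06.
Running total after k=1: 3.01245e+08.
Correction k=2: B_{4}/4! · (f^{(3)}(21) − f^{(3)}(10)) = −1/720 · (1.11132e+06 − 120000) = -1376.83.
Running total after k=2: 3.01244e+08.
Correction k=3: B_{6}/6! · (f^{(5)}(21) − f^{(5)}(10)) = 1/30240 · (15120.0 − 7200.00) = 0.261905.

S_3 ≈ 3.01244e+08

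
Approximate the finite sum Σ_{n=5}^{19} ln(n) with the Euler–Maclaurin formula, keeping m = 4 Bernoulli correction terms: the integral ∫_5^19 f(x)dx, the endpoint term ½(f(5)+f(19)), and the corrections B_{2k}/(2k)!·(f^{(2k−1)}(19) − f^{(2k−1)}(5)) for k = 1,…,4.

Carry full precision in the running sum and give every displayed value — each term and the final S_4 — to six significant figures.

S_4 ≈ 36.1618

∫_5^19 ln(x) dx evaluates to 33.8972.
½[f(5) + f(19)] = ½[1.60944 + 2.94444] = 2.27694.
Integral + boundary = 36.1741.
k=1: B_{2}/(2)! × [f^{(1)}(19) − f^{(1)}(5)] = 1/12 × (0.0526316 − 0.200000) = -0.0122807.
After k=1: 36.1618.
k=2: B_{4}/(4)! × [f^{(3)}(19) − f^{(3)}(5)] = −1/720 × (0.000291588 − 0.0160000) = 2.18172e-05.
After k=2: 36.1618.
k=3: B_{6}/(6)! × [f^{(5)}(19) − f^{(5)}(5)] = 1/30240 × (9.69267e-06 − 0.00768000) = -2.53648e-07.
After k=3: 36.1618.
k=4: B_{8}/(8)! × [f^{(7)}(19) − f^{(7)}(5)] = −1/1209600 × (8.05485e-07 − 0.00921600) = 7.61838e-09.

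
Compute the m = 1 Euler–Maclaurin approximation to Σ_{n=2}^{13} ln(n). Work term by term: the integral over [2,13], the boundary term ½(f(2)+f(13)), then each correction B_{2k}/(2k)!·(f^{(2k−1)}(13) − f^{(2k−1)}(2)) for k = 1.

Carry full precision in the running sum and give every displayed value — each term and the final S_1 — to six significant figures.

S_1 ≈ 22.5518

Integral: ∫_2^13 ln(x) dx = 20.9580.
Endpoint term: (f(2) + f(13))/2 = (0.693147 + 2.56495)/2 = 1.62905.
Integral + boundary = 22.5871.
k=1: B_{2}/(2)! × [f^{(1)}(13) − f^{(1)}(2)] = 1/12 × (0.0769231 − 0.500000) = -0.0352564.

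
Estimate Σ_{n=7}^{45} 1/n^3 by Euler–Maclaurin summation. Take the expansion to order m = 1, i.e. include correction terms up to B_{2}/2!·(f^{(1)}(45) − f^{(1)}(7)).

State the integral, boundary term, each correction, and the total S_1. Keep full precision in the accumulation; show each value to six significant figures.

The integral term ∫_7^45 1/x^3 dx = 0.00995717.
Boundary: ½(f(7) + f(45)) = ½(0.00291545 + 1.09739e-05) = 0.00146321.
So far: 0.0114204.
Correction k=1: B_{2}/2! · (f^{(1)}(45) − f^{(1)}(7)) = 1/12 · (-7.31596e-07 − (-0.00124948)) = 0.000104062.

S_1 ≈ 0.0115244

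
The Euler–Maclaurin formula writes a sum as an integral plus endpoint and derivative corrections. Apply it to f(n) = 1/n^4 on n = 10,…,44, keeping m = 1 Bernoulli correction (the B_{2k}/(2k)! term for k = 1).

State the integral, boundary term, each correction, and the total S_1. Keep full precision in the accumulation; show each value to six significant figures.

S_1 ≈ 0.000382885

The integral term ∫_10^44 1/x^4 dx = 0.000329420.
Endpoint term: (f(10) + f(44))/2 = (0.000100000 + 2.66802e-07)/2 = 5.01334e-05.
Running total after boundary: 0.000379554.
Order-1 term: 1/12 · (-2.42547e-08 − (-4.00000e-05)) = 3.33131e-06.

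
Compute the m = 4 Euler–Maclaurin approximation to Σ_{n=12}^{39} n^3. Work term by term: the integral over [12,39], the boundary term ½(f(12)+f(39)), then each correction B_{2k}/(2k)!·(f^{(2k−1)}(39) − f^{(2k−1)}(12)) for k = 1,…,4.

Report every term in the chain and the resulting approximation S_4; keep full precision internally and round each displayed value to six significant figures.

The integral term ∫_12^39 x^3 dx = 573176.
Boundary: ½(f(12) + f(39)) = ½(1728.00 + 59319.0) = 30523.5.
Running total after boundary: 603700.
Correction k=1: B_{2}/2! · (f^{(1)}(39) − f^{(1)}(12)) = 1/12 · (4563.00 − 432.000) = 344.250.
After k=1: 604044.
Correction k=2: B_{4}/4! · (f^{(3)}(39) − f^{(3)}(12)) = −1/720 · (6.00000 − 6.00000) = 0.00000.
After k=2: 604044.
Correction k=3: B_{6}/6! · (f^{(5)}(39) − f^{(5)}(12)) = 1/30240 · (0.00000 − 0.00000) = 0.00000.
After k=3: 604044.
Correction k=4: B_{8}/8! · (f^{(7)}(39) − f^{(7)}(12)) = −1/1209600 · (0.00000 − 0.00000) = 0.00000.

S_4 ≈ 604044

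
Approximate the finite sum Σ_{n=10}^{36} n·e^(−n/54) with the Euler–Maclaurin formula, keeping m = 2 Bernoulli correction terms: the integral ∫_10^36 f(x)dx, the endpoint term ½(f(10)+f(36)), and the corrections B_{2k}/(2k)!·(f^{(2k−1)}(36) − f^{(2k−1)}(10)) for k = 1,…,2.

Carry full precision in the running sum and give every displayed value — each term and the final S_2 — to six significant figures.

Integral: ∫_10^36 x·e^(−x/54) dx = 376.557.
½[f(10) + f(36)] = ½[8.30950 + 18.4830] = 13.3963.
Integral + boundary = 389.954.
k=1: B_{2}/(2)! × [f^{(1)}(36) − f^{(1)}(10)] = 1/12 × (0.171139 − 0.677071) = -0.0421610.
Partial sum through k=1: 389.911.
k=2: B_{4}/(4)! × [f^{(3)}(36) − f^{(3)}(10)] = −1/720 × (0.000410828 − 0.000802116) = 5.43457e-07.

S_2 ≈ 389.911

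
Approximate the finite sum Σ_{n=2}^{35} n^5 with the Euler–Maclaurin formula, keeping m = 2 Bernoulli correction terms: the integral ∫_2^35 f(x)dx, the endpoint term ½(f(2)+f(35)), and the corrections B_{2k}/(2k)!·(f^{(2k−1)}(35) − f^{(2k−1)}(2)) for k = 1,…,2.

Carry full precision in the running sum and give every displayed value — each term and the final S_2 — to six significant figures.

S_2 ≈ 3.33264e+08

Integral: ∫_2^35 x^5 dx = 3.06378e+08.
Boundary: ½(f(2) + f(35)) = ½(32.0000 + 5.25219e+07) = 2.62610e+07.
Integral + boundary = 3.32639e+08.
Correction k=1: B_{2}/2! · (f^{(1)}(35) − f^{(1)}(2)) = 1/12 · (7.50312e+06 − 80.0000) = 625254.
Partial sum through k=1: 3.33264e+08.
Correction k=2: B_{4}/4! · (f^{(3)}(35) − f^{(3)}(2)) = −1/720 · (73500.0 − 240.000) = -101.750.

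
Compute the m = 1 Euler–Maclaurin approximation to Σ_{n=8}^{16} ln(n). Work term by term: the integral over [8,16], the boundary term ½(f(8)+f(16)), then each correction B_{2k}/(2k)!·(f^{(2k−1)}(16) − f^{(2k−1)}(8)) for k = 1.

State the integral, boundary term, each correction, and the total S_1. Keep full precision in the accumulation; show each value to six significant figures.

S_1 ≈ 22.1467

∫_8^16 ln(x) dx evaluates to 19.7259.
Endpoint term: (f(8) + f(16))/2 = (2.07944 + 2.77259)/2 = 2.42602.
Running total after boundary: 22.1519.
Correction k=1: B_{2}/2! · (f^{(1)}(16) − f^{(1)}(8)) = 1/12 · (0.0625000 − 0.125000) = -0.00520833.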